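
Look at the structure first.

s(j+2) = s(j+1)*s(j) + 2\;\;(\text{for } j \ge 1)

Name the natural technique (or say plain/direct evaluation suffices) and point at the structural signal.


Technique: no special technique — the recurrence is nonlinear in the sequence values; study it directly, no linear machinery applies.


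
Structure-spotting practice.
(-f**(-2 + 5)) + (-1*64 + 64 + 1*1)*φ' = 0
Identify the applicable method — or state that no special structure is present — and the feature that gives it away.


Best approach: no special technique — the slope is a function of f alone, so integrate both sides directly.


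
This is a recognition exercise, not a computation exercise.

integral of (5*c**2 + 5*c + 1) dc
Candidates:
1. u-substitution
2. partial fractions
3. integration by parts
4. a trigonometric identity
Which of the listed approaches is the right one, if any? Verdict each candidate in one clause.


Diagnosis: no special technique — scan for structure and find none: constant multiples of powers of c, integrate directly.
- u-substitution: any workable substitution here is cosmetic — the integrand is already in directly integrable form.
- partial fractions: the expression is not a ratio of polynomials that decomposes further.
- integration by parts: splitting off a factor buys nothing — the integrand integrates directly without parts.
- a trigonometric identity — there is no trigonometric structure at all — the integrand carries no sine or cosine to rewrite.


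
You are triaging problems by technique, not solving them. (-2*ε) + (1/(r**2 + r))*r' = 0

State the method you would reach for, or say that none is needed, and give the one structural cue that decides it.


Diagnosis: separation of variables — solved for the derivative, the right side splits multiplicatively into a function of each variable alone — divide and integrate each side. A Bernoulli substitution applies to this equation as given; separation takes the same equation in its displayed form.


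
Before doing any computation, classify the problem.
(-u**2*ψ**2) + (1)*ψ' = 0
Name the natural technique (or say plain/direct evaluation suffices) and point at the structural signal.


Technique: separation of variables — solved for the derivative, the right side factors as u**2 times ψ**2 — all u-dependence separates from all ψ-dependence.


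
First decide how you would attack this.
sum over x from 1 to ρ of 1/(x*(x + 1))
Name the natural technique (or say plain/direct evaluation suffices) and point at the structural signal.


Diagnosis: telescoping — split 1/(x*(x + 1)) by partial fractions and the pieces are one function at shifted arguments — interior terms cancel.


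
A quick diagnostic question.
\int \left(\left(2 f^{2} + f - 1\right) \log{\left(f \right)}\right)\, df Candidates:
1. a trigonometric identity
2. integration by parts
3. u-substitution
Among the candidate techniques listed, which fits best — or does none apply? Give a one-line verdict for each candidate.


Diagnosis: integration by parts — one parts step with u = \log{\left(f \right)} trades the logarithm for an algebraic integrand.
- a trigonometric identity — no sine or cosine appears, so there is nothing for a trigonometric identity to act on.
- integration by parts: yes — fits the structure here.
- u-substitution — no subexpression of the integrand pairs with its own derivative as a factor — individual terms may offer their own substitutions, but any change of variable covering the whole integral would have to be constructed from outside the expression.


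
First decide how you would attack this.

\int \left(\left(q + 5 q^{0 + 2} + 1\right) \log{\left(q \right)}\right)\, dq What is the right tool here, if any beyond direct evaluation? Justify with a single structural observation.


Verdict: integration by parts — one parts step with u = \log{\left(q \right)} trades the logarithm for an algebraic integrand.


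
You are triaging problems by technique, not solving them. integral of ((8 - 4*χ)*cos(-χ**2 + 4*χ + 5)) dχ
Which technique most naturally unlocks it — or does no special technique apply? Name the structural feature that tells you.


Method: u-substitution — set u = -χ**2 + 4*χ + 5: a constant multiple of its derivative, namely 8 - 4*χ, is present as a factor once the integrand is collected, so the du is sitting there waiting.


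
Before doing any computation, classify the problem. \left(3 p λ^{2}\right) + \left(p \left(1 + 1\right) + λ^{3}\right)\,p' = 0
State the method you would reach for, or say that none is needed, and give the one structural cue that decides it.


Technique: the exact-equation method — equality of cross partials is the green light — assemble the potential function term by term.


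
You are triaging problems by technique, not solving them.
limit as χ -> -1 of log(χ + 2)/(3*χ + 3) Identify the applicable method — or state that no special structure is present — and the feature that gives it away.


Method: l'Hôpital's rule (0/0) — plug in -1: top and bottom both hit zero, so differentiate each and retry. The standard small-argument limits would also carry it; the rule is the systematic route.


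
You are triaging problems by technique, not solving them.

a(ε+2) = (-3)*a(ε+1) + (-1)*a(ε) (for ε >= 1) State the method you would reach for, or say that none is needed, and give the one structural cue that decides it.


Best approach: the characteristic-root method — constant coefficients and linearity mean the ansatz r^ε reduces it to solving the characteristic polynomial.


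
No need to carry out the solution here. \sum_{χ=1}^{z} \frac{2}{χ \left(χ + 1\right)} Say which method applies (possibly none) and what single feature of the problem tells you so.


Method: telescoping — \frac{2}{χ \left(χ + 1\right)} hides a difference of shifted reciprocals — decompose it and the middle of the sum vanishes.


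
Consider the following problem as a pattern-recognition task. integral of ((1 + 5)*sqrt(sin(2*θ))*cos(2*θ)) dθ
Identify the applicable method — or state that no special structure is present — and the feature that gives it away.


Method: u-substitution — collected, the integrand has one factor that is, up to a constant, the derivative of an inner expression the rest depends on — substitute for that inner expression.


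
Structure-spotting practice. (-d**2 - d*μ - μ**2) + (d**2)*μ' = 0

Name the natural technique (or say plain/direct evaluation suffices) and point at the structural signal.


Method: the homogeneous substitution — scaling d and μ together leaves the slope fixed — it depends only on μ/d, so substitute the ratio.


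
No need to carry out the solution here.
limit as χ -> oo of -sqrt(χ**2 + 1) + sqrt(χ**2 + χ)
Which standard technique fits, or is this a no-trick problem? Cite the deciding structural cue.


Best approach: conjugate multiplication — two divergent pieces with a minus sign between them and a radical in the mix: rationalize sqrt(χ**2 + χ) - sqrt(χ**2 + 1) before any limit law applies.


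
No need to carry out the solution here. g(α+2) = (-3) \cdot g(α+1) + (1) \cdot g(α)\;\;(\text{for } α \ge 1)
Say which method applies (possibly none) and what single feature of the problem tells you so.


Diagnosis: the characteristic-root method — the recurrence treats every index alike (constant coefficients, no forcing) — precisely the regime where r^α trials close it.


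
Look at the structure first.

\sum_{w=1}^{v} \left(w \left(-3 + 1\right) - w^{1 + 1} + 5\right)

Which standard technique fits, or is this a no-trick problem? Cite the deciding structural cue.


Diagnosis: no special technique — nothing telescopes and nothing is geometric; polynomial terms in w sum term by term.


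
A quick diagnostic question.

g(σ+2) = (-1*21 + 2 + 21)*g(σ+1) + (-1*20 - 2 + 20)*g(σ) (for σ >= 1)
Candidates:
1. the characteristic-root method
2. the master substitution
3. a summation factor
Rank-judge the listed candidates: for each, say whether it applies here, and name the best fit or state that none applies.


Verdict: the characteristic-root method — fixed numeric weights on consecutive terms and no forcing term added: the root method in its home territory.
- the characteristic-root method: a fit — the right tool for this form.
- the master substitution: there is no divide-the-index recursive argument.
- a summation factor — a summation factor telescopes one-step recursions; this one carries higher-order memory.


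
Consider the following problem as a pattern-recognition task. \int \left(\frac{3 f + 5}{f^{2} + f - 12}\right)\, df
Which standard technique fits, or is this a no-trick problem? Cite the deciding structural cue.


Diagnosis: partial fractions — the integrand is a proper rational function and its denominator f^{2} + f - 12 factors into distinct pieces, so it splits into simple fractions.


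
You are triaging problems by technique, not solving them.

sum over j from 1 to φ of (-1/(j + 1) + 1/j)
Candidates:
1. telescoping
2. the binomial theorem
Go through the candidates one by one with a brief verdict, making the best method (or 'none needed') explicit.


Diagnosis: telescoping — spot the paired structure — each term adds 1/j and subtracts its successor value, which the next term restores: the definition of a telescoping chain.
- telescoping: applies; the problem has the shape this method handles.
- the binomial theorem: the summand does not match any term pattern of an expanded binomial power.


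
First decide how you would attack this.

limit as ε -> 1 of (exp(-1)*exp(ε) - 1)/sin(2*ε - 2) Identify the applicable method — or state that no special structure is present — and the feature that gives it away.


Verdict: l'Hôpital's rule (0/0) — numerator and denominator both vanish at 1 — a genuine 0/0 form, which is exactly when l'Hôpital applies. The standard small-argument limits would also carry it; the rule is the systematic route.


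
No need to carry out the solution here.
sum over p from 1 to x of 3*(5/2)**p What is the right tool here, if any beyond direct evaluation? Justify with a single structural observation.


Best approach: the geometric series formula — each term is 5/2 times the previous one, so the geometric-series formula applies directly.


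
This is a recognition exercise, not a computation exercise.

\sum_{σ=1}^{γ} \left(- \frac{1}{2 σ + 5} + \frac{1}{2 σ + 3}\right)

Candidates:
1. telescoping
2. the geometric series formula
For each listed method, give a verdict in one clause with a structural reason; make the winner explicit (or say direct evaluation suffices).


Technique: telescoping — spot the paired structure — each term adds \frac{1}{2 σ + 3} and subtracts its successor value, which the next term restores: the definition of a telescoping chain.
- telescoping — yes, a natural case for it.
- the geometric series formula — the ratio of consecutive terms depends on the index.


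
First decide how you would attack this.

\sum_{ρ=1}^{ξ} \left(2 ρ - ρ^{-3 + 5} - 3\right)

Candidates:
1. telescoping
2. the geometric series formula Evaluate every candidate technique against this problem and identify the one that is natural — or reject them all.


Technique: no special technique — recognize the absence of structure: constant-multiple powers of ρ summed plainly, no special method required.
- telescoping — writing out consecutive terms as given produces no pairwise cancellation.
- the geometric series formula — no single multiplier carries one term to the next throughout the sum.


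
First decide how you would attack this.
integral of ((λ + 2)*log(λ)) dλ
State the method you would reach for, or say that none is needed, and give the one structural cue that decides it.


Best approach: integration by parts — the presence of log(λ) against a polynomial factor is the standard differentiate-the-log setup.


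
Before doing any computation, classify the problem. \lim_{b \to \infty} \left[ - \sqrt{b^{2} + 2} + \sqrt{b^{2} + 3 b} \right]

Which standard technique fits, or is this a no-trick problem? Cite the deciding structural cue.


Technique: conjugate multiplication — \sqrt{b^{2} + 3 b} and \sqrt{b^{2} + 2} both blow up, but their difference is tame once the conjugate rationalizes it.


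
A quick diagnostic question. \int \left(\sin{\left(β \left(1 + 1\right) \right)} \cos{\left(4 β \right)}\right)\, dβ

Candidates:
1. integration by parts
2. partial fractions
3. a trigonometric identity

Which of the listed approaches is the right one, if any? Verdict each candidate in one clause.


Technique: a trigonometric identity — the identity turns \sin{\left(β \left(1 + 1\right) \right)} \cos{\left(4 β \right)} into two lone cosines/sines, each trivially integrable.
- integration by parts — not the natural route: no polynomial-kernel product appears — a recursive parts reduction of the trigonometric product exists, but the identity rewrite is direct.
- partial fractions: there is no rational-function structure to decompose.
- a trigonometric identity — yes — fits the structure here.


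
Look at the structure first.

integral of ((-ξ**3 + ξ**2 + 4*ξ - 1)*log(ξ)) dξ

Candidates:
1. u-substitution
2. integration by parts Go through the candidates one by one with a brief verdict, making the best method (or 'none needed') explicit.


Method: integration by parts — a polynomial next to log(ξ): integrate the polynomial, differentiate the log, and the integral simplifies in one pass.
- u-substitution — no subexpression of the integrand pairs with its own derivative as a factor — individual terms may offer their own substitutions, but any change of variable covering the whole integral would have to be constructed from outside the expression.
- integration by parts: a fit — the right tool for this form.


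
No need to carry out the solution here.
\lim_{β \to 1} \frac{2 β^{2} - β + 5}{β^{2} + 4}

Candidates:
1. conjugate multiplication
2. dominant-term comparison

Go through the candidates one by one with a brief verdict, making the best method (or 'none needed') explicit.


Technique: no special technique — nothing blocks direct substitution at 1: plug in and finish.
- conjugate multiplication — there are no radicals in tension whose conjugate would simplify matters.
- dominant-term comparison — this limit is not decided by comparing polynomial growth at infinity.


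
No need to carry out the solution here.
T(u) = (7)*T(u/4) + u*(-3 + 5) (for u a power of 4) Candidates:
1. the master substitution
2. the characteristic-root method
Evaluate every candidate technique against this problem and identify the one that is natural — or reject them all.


Best approach: the master substitution — the recursive call is at index u/4 rather than a shift, a divide-and-conquer shape — substituting u = 4^m linearizes it.
- the master substitution: a fit — the right tool for this form.
- the characteristic-root method — the recursion divides its index rather than shifting it — outside the constant-shift family the root method covers.


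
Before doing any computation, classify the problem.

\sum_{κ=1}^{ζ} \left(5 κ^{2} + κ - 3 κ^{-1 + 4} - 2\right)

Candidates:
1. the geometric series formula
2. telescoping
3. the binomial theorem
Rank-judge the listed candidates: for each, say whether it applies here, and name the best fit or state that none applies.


Verdict: no special technique — nothing telescopes and nothing is geometric; polynomial terms in κ sum term by term.
- the geometric series formula: the term-to-term ratio drifts with the index — the one thing the geometric formula cannot absorb.
- telescoping — computed from the summand as displayed, the partial sums build up without the pairwise collapse telescoping exploits.
- the binomial theorem: there is no pair of bases whose matched powers would reassemble into a single binomial power.


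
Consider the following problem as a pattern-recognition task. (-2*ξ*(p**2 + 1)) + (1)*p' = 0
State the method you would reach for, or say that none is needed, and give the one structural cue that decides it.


Method: separation of variables — all dependence on the two variables factors apart, the defining separable shape.


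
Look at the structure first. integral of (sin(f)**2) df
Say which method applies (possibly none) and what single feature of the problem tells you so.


Best approach: a trigonometric identity — sin(f)**2 calls for power reduction: rewrite via double angles before any antiderivative is attempted.


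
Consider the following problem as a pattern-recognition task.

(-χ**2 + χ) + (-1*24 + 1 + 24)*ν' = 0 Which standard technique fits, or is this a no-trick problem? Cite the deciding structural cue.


Best approach: no special technique — the slope is a function of χ alone, so integrate both sides directly.


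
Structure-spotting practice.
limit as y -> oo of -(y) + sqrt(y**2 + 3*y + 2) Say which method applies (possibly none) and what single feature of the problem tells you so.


Verdict: conjugate multiplication — this difference gives up after one conjugate multiplication — the radical structure cancels against its conjugate.


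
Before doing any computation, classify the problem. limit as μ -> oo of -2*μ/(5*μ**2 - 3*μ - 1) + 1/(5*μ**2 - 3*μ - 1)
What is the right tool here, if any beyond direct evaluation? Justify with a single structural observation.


Verdict: dominant-term comparison — divide through by the highest power of μ; every lower-order term dies and the dominant terms decide the limit. Viewed as a single quotient this is an ∞/∞ form — an at-infinity application of l'Hôpital's rule would also resolve it; comparing leading growth reads the answer without differentiating.


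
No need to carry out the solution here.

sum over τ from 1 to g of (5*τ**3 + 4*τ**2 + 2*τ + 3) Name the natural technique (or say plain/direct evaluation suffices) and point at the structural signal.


Diagnosis: no special technique — Faulhaber territory: sum each constant-multiple power of τ with its closed-form formula, no trick required.


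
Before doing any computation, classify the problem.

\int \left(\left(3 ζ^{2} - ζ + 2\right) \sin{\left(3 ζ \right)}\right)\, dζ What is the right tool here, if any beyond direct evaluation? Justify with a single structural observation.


Diagnosis: integration by parts — differentiate 3 ζ^{2} - ζ + 2, integrate \sin{\left(3 ζ \right)}: each pass lowers the polynomial degree, so parts terminates.


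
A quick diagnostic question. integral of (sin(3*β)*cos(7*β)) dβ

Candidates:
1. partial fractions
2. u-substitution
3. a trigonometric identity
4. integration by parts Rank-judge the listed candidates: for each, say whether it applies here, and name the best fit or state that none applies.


Method: a trigonometric identity — two different frequencies multiply in sin(3*β)*cos(7*β); the product-to-sum formula separates them.
- partial fractions: there is no rational-function structure to decompose.
- u-substitution: no subexpression of the integrand serves as a whole-integral substitution inner — individual terms may offer their own, but none carries its derivative as a factor of the full integrand; a working change of variable would have to be constructed from outside the expression.
- a trigonometric identity: yes — fits the structure here.
- integration by parts: not the natural route: no polynomial-kernel product appears — a recursive parts reduction of the trigonometric product exists, but the identity rewrite is direct.


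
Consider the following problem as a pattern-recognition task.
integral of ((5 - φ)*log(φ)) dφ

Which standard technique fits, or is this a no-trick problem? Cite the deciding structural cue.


Best approach: integration by parts — a polynomial next to log(φ): integrate the polynomial, differentiate the log, and the integral simplifies in one pass.


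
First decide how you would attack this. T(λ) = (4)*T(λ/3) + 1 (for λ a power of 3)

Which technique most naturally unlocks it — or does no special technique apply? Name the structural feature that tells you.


Method: the master substitution — a divide-and-conquer shape: argument λ/3, so change variables with λ = 3^m and solve the linear version.


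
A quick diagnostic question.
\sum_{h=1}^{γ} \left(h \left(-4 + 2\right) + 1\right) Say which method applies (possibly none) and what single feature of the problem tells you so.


Technique: no special technique — nothing telescopes and nothing is geometric; polynomial terms in h sum term by term.


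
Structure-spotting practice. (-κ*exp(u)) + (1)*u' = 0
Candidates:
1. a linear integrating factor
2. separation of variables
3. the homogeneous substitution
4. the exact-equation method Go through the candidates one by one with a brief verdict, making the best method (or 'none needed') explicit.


Technique: separation of variables — all dependence on the two variables factors apart, the defining separable shape.
- a linear integrating factor — the unknown enters nonlinearly (through a power, a denominator, or a transcendental function), which the linear integrating-factor recipe cannot absorb as-is — any repair would come from a preliminary substitution, not the factor.
- separation of variables — a fit — the right tool for this form.
- the homogeneous substitution: the ratio substitution does not collapse this equation.
- the exact-equation method: the mixed-partials test fails on this split — it is not an exact differential as presented.


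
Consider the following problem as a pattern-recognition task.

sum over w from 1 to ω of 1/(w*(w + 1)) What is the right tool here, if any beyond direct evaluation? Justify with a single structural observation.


Best approach: telescoping — the denominator's roots in 1/(w*(w + 1)) sit an integer apart: decomposition produces a self-cancelling chain.


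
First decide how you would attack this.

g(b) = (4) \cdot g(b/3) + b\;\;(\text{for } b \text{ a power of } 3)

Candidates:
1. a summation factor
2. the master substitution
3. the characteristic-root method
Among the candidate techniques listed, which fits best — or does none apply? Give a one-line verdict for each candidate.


Method: the master substitution — the argument contracts 3-fold per step: reindex b exponentially and solve the linear recurrence in the new index.
- a summation factor — a divided-index call is outside the fixed-shift first-order family a summation factor normalizes.
- the master substitution — applicable, and directly so.
- the characteristic-root method — the recursion divides its index rather than shifting it — outside the constant-shift family the root method covers.


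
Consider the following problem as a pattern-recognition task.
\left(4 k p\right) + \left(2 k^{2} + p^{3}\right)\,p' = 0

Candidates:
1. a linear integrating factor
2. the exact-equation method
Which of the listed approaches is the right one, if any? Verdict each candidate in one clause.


Method: the exact-equation method — 4 k p and 2 k^{2} + p^{3} pass the exactness check on the nose, so no integrating factor in k or p is needed at all.
- a linear integrating factor: a nonlinear term in the unknown puts this outside the integrating-factor template.
- the exact-equation method — yes — fits the structure here.


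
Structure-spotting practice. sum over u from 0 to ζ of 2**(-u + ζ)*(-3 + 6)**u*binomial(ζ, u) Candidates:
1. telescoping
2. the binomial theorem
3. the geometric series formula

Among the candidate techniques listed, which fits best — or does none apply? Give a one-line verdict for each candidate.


Method: the binomial theorem — terms weighting binomial(ζ, u) against matched powers of (-3 + 6) and 2 reassemble into ((-3 + 6) + 2)^ζ by the binomial theorem.
- telescoping — computed from the summand as displayed, the partial sums build up without the pairwise collapse telescoping exploits.
- the binomial theorem — yes, a natural case for it.
- the geometric series formula — no single multiplier carries one term to the next throughout the sum.


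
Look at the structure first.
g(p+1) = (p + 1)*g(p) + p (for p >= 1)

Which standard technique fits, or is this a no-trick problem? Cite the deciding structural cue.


Technique: a summation factor — it is first-order linear but the coefficient p + 1 depends on the index, so multiply through by a summation factor to telescope it.


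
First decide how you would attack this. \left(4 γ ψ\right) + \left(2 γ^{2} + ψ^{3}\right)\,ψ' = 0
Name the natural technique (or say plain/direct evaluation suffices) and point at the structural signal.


Method: the exact-equation method — equality of cross partials is the green light — assemble the potential function term by term.


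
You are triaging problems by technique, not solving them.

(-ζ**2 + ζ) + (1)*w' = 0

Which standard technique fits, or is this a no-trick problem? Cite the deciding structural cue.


Method: no special technique — solved for the derivative, no w appears — this is antidifferentiation in ζ wearing ODE clothing.


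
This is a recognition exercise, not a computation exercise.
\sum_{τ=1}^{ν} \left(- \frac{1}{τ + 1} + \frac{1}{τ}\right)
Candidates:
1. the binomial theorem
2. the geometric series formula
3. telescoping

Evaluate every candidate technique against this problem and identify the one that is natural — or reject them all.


Verdict: telescoping — the piece each term subtracts is \frac{1}{τ} advanced by one index, and it reappears with a plus sign leading the following term — the sum collapses to its boundary terms.
- the binomial theorem — no binomial coefficients pair with matched powers.
- the geometric series formula — there is no constant term-to-term ratio.
- telescoping: applies; the problem has the shape this method handles.


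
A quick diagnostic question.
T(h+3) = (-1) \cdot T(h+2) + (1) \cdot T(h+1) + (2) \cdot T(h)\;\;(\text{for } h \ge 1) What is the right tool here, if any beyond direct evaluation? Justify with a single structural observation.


Diagnosis: the characteristic-root method — the recurrence treats every index alike (constant coefficients, no forcing) — precisely the regime where r^h trials close it.


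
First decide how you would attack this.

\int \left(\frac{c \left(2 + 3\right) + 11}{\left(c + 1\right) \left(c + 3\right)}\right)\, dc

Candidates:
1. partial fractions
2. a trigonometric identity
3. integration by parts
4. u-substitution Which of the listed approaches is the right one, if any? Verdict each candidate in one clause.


Diagnosis: partial fractions — a proper rational integrand whose denominator splits into simpler factors — decompose into partial fractions first.
- partial fractions — yes — fits the structure here.
- a trigonometric identity: there is no trigonometric structure at all — the integrand carries no sine or cosine to rewrite.
- integration by parts: the integrand does not split as a nonconstant polynomial times an exp, sine, cosine of a linear argument, or logarithm — no polynomial-kernel parts product to differentiate one side of.
- u-substitution: no subexpression of the integrand serves as a whole-integral substitution inner — individual terms may offer their own, but none carries its derivative as a factor of the full integrand; a working change of variable would have to be constructed from outside the expression.


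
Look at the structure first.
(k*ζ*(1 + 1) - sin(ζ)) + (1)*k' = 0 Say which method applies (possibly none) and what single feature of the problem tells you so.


Technique: a linear integrating factor — linear in the unknown with genuine forcing: multiply through by the exponential of the integrated coefficient and the left side closes into one derivative.


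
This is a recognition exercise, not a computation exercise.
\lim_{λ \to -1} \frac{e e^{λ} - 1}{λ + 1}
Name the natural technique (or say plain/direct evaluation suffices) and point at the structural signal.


Method: l'Hôpital's rule (0/0) — the 0/0 form at -1 is the signature situation for l'Hôpital's rule. Expanding numerator and denominator to first order gives the same value — the rule automates exactly that.


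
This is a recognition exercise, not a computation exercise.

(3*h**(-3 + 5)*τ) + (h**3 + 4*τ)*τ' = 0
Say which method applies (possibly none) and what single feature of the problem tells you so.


Diagnosis: the exact-equation method — 3*h**(-3 + 5)*τ and h**3 + 4*τ pass the exactness check on the nose, so no integrating factor in h or τ is needed at all.


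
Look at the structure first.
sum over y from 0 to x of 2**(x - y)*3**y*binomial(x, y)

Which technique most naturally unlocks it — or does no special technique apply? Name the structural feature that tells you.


Method: the binomial theorem — binomial coefficients against complementary powers of 3 and 2: recognize the binomial expansion and resum.


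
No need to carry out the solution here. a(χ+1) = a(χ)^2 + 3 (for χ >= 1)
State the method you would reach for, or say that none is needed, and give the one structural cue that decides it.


Verdict: no special technique — once the recursion is nonlinear, characteristic roots, master substitutions, and summation factors are all off the table.


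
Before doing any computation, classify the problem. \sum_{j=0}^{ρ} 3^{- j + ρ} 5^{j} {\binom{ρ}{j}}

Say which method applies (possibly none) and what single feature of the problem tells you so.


Verdict: the binomial theorem — terms weighting {\binom{ρ}{j}} against matched powers of 5 and 3 reassemble into (5 + 3)^ρ by the binomial theorem.


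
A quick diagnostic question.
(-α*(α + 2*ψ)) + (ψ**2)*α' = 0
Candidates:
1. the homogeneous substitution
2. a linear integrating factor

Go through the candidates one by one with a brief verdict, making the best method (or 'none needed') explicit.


Method: the homogeneous substitution — the slope's numerator and denominator share total degree; set v = α/ψ and the equation drops to separable form. A Bernoulli substitution is a fair alternative on this equation directly; the homogeneous reading takes it as given.
- the homogeneous substitution: applies; the problem has the shape this method handles.
- a linear integrating factor: the unknown enters nonlinearly (through a power, a denominator, or a transcendental function), which the linear integrating-factor recipe cannot absorb as-is — any repair would come from a preliminary substitution, not the factor.


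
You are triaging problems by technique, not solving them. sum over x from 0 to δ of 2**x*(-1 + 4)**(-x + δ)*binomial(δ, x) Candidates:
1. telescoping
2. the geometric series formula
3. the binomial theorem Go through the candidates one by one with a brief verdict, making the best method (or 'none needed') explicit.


Method: the binomial theorem — the binomial coefficients weight matched powers of 2 and (-1 + 4), which is exactly the expansion of a binomial power.
- telescoping — the summand is not presented as a shifted difference — a telescoping rewrite may exist, but the displayed structure does not offer one.
- the geometric series formula: dividing successive terms gives an index-dependent quantity, not a constant.
- the binomial theorem — yes, a natural case for it.


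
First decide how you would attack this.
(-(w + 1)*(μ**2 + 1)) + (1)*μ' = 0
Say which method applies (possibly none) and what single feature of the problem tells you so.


Best approach: separation of variables — the derivative equals a pure function of w (namely w + 1) times a pure function of μ (namely μ**2 + 1); divide and integrate each side.


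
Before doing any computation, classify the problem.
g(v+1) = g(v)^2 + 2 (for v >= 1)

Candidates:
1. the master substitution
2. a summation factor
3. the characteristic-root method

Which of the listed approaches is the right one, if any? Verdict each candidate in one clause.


Verdict: no special technique — the new term depends nonlinearly on the old ones, which disqualifies every superposition-based technique.
- the master substitution: with no divided-index recursive call, reindexing by powers of a base buys nothing.
- a summation factor: the recursion is nonlinear — outside the first-order linear family a summation factor addresses.
- the characteristic-root method: nonlinearity rules out exponential-mode superposition from the start.


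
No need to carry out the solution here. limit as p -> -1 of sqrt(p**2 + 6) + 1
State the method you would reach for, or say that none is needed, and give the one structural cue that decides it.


Method: no special technique — the expression is continuous at -1 — substitute and evaluate; no indeterminate form appears.


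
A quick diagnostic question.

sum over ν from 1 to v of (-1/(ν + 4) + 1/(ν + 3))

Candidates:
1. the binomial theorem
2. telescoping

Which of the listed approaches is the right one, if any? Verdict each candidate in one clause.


Technique: telescoping — write out three consecutive terms and watch the interior cancel: the advanced copy one term subtracts reappears as the very next term's leading piece, pair after pair.
- the binomial theorem — the summand does not match any term pattern of an expanded binomial power.
- telescoping — yes — fits the structure here.


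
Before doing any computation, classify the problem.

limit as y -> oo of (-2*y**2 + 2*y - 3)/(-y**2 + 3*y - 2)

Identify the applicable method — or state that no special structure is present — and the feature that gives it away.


Verdict: dominant-term comparison — divide by the highest power of y present: lower-order terms vanish and the dominant ratio remains. l'Hôpital's at-infinity variant applies to the expression viewed as a single quotient; the leading-term comparison is the direct route.


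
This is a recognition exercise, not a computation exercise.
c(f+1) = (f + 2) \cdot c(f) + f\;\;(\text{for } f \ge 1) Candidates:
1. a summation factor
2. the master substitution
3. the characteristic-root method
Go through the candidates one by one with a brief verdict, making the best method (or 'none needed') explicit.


Technique: a summation factor — the coefficient f + 2 drifts with the index, so no fixed root exists; normalizing by the cumulative product telescopes it.
- a summation factor: applicable, and directly so.
- the master substitution — there is no divide-the-index recursive argument.
- the characteristic-root method: an index-dependent weight blocks the pure exponential ansatz.


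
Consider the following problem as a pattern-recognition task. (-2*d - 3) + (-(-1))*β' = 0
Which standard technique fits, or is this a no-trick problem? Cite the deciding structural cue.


Method: no special technique — the slope is a pure function of d; integrate both sides and be done.


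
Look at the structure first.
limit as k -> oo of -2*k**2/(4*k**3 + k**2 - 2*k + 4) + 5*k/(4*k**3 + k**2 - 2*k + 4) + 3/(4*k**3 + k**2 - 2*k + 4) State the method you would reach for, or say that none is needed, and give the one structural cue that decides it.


Verdict: dominant-term comparison — growth-rate triage: the leading powers of k decide the limit, everything else is noise. Viewed as a single quotient this is an ∞/∞ form — an at-infinity application of l'Hôpital's rule would also resolve it; comparing leading growth reads the answer without differentiating.


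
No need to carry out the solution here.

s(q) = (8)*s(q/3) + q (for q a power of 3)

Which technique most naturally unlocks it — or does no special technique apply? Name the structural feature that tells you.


Diagnosis: the master substitution — the call at q/3 makes this multiplicative recursion; the master-style substitution converts it to additive.


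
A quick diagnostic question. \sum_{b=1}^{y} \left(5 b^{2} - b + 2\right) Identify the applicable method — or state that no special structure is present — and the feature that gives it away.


Method: no special technique — the summand is a plain polynomial in b (expanding first if it arrives factored); standard power-sum formulas evaluate it term by term.


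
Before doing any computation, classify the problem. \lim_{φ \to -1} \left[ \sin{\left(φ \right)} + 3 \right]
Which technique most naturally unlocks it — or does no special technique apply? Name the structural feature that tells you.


Verdict: no special technique — no vanishing denominator and no indeterminate clash at the point — evaluation is immediate.


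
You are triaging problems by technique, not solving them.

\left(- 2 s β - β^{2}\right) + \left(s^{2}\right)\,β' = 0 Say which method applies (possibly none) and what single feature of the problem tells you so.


Best approach: the homogeneous substitution — scaling s and β together leaves the slope fixed — it depends only on β/s, so substitute the ratio. This doubles as a Bernoulli equation in the unknown as written; the homogeneous route needs no setup at all.


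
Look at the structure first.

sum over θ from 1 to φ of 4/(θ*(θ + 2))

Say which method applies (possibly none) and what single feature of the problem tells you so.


Verdict: telescoping — after splitting 4/(θ*(θ + 2)) into partial fractions, the pieces are shifted copies of one function and cancel telescopically.


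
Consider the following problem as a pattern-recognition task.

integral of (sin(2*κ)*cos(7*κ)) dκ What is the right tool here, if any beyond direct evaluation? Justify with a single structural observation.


Verdict: a trigonometric identity — two sinusoids at different rates multiply in sin(2*κ)*cos(7*κ); the product-to-sum identity uncouples them.


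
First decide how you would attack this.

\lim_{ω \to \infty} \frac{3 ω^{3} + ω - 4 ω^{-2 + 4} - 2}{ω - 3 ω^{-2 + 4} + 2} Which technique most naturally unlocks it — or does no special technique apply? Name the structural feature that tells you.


Method: dominant-term comparison — divide by the highest power of ω present: lower-order terms vanish and the dominant ratio remains. l'Hôpital's at-infinity variant applies to the expression viewed as a single quotient; the leading-term comparison is the direct route.


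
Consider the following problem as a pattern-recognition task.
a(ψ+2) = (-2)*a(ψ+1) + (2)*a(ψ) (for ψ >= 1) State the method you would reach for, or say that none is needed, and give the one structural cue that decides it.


Best approach: the characteristic-root method — fixed numeric weights on consecutive terms and no forcing term added: the root method in its home territory.


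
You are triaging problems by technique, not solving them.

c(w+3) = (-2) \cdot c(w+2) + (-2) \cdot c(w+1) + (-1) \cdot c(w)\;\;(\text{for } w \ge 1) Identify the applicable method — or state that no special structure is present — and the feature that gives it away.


Verdict: the characteristic-root method — this is the constant-coefficient homogeneous case — the whole solution in w reduces to a polynomial's roots.


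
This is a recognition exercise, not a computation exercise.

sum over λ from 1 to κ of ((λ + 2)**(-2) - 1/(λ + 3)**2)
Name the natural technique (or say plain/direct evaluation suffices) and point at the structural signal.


Best approach: telescoping — difference-of-shifts structure (each term adds (λ + 2)**(-2), then subtracts its one-index-advanced value, which the following term adds back) leaves only the first and last pieces standing.


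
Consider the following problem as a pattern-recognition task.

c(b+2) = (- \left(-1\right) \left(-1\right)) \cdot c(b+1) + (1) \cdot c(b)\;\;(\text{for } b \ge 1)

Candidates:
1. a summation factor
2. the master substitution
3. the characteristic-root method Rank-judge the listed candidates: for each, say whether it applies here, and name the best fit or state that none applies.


Verdict: the characteristic-root method — because shifting b leaves the equation's coefficients unchanged, exponential trials reduce it to algebra.
- a summation factor — a summation factor telescopes one-step recursions; this one carries higher-order memory.
- the master substitution: there is no divide-the-index recursive argument.
- the characteristic-root method — yes — fits the structure here.
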